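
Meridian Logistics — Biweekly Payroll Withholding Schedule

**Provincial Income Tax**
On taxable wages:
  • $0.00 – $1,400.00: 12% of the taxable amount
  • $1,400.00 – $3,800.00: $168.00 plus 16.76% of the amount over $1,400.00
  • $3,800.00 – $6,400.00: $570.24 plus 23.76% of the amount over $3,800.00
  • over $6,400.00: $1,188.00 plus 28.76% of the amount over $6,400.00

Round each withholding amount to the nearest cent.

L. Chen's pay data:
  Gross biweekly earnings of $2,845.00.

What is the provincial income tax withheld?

$410.18

Provincial Income Tax: taxable = $2,845.00
  $168.00 + 16.76% × ($2,845.00 − $1,400.00) = $168.00 + 16.76% × $1,445.00 = $410.18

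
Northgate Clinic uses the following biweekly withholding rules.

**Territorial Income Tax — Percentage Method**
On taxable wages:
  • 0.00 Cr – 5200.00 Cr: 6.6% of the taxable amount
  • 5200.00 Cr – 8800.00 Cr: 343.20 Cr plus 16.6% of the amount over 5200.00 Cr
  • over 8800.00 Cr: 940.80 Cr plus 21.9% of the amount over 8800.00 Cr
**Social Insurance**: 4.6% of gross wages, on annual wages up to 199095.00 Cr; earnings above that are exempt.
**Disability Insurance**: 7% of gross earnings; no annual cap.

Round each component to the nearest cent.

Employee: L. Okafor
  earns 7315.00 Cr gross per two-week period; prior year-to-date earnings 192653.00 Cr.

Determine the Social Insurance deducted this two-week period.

Social Insurance: cap 199095.00 Cr − YTD 192653.00 Cr = 6442.00 Cr subject; 4.6% × 6442.00 Cr = 296.33 Cr

296.33 Cr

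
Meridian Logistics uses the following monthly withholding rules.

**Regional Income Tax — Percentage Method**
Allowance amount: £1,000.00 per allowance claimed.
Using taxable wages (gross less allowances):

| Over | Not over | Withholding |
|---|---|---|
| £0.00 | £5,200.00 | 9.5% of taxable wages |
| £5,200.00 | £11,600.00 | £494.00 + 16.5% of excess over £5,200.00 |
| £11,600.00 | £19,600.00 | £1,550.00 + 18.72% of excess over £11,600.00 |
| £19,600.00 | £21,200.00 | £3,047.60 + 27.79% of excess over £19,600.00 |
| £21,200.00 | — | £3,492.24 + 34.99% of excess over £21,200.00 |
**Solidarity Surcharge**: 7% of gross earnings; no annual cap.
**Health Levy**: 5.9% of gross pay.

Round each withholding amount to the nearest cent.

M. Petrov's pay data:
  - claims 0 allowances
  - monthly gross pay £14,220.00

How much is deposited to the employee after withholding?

£10,345.16

Regional Income Tax: taxable = £14,220.00
  £1,550.00 + 18.72% × (£14,220.00 − £11,600.00) = £1,550.00 + 18.72% × £2,620.00 = £2,040.46
Solidarity Surcharge: 7% × £14,220.00 = £995.40
Health Levy: 5.9% × £14,220.00 = £838.98
Total withheld: £2,040.46 + £995.40 + £838.98 = £3,874.84
Net pay: £14,220.00 − £3,874.84 = £10,345.16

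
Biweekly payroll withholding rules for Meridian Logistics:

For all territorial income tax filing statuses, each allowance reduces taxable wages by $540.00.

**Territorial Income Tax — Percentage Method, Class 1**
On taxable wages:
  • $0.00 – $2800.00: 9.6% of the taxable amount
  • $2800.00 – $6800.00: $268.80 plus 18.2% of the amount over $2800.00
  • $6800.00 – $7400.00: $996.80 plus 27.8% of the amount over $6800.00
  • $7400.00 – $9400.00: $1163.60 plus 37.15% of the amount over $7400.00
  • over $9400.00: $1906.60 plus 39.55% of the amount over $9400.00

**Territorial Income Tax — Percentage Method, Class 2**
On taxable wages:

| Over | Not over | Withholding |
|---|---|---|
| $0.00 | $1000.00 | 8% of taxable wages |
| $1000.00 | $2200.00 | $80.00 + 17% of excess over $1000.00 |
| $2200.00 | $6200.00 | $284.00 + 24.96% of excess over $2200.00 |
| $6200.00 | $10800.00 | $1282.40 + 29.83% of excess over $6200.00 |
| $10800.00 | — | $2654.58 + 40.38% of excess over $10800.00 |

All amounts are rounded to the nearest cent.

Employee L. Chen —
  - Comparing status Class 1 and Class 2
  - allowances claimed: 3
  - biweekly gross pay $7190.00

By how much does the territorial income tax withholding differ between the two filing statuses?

$352.21

Territorial Income Tax (Class 1): taxable = $7190.00 − 3×$540.00 = $5570.00
  $268.80 + 18.2% × ($5570.00 − $2800.00) = $268.80 + 18.2% × $2770.00 = $772.94
Territorial Income Tax (Class 2): taxable = $7190.00 − 3×$540.00 = $5570.00
  $284.00 + 24.96% × ($5570.00 − $2200.00) = $284.00 + 24.96% × $3370.00 = $1125.15
Difference: |$772.94 − $1125.15| = $352.21 (higher under Class 2)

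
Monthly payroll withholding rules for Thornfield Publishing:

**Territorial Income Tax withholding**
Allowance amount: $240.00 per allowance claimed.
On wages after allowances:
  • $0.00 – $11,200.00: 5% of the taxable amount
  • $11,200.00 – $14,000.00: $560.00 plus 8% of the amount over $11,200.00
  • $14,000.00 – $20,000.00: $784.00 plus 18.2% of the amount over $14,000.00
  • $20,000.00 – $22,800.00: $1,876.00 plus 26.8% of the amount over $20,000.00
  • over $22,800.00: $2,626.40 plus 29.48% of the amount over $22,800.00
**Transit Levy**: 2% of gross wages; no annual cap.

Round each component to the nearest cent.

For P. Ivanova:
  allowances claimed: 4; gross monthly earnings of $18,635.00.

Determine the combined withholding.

Territorial Income Tax: taxable = $18,635.00 − 4×$240.00 = $17,675.00
  $784.00 + 18.2% × ($17,675.00 − $14,000.00) = $784.00 + 18.2% × $3,675.00 = $1,452.85
Transit Levy: 2% × $18,635.00 = $372.70
Total: $1,452.85 + $372.70 = $1,825.55

$1,825.55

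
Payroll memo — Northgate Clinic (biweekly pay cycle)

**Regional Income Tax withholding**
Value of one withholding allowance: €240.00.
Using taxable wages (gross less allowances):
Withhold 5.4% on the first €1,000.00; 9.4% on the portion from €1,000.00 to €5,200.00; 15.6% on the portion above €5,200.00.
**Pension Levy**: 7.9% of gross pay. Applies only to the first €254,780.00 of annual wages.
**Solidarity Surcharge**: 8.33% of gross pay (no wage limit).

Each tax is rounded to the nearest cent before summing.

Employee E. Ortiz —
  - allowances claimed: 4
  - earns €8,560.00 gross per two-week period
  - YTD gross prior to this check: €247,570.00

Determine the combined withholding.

€2,105.84

Regional Income Tax: taxable = €8,560.00 − 4×€240.00 = €7,600.00
  €448.80 + 15.6% × (€7,600.00 − €5,200.00) = €448.80 + 15.6% × €2,400.00 = €823.20
Pension Levy: cap €254,780.00 − YTD €247,570.00 = €7,210.00 subject; 7.9% × €7,210.00 = €569.59
Solidarity Surcharge: 8.33% × €8,560.00 = €713.05
Total: €823.20 + €569.59 + €713.05 = €2,105.84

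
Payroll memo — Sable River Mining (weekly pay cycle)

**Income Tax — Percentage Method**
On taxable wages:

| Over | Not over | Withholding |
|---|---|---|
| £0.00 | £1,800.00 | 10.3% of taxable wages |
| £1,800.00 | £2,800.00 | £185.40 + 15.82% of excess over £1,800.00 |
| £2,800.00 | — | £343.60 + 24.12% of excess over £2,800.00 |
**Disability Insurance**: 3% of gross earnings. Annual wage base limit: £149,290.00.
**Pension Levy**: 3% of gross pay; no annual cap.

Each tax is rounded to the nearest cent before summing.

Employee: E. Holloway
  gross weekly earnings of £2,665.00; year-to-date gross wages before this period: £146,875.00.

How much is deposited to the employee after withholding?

Income Tax: taxable = £2,665.00
  £185.40 + 15.82% × (£2,665.00 − £1,800.00) = £185.40 + 15.82% × £865.00 = £322.24
Disability Insurance: cap £149,290.00 − YTD £146,875.00 = £2,415.00 subject; 3% × £2,415.00 = £72.45
Pension Levy: 3% × £2,665.00 = £79.95
Total withheld: £322.24 + £72.45 + £79.95 = £474.64
Net pay: £2,665.00 − £474.64 = £2,190.36

£2,190.36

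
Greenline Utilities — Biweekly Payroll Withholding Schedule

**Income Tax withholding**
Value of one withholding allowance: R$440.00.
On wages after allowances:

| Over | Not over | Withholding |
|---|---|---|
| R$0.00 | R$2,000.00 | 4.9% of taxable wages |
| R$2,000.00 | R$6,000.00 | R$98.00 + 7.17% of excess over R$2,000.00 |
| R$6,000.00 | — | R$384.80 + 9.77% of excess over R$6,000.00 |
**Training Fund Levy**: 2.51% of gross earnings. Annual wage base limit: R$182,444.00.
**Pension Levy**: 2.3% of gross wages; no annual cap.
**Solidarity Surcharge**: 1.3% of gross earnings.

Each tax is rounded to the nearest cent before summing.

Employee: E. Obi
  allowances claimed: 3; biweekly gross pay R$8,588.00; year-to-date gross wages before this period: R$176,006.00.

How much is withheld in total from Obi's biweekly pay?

Income Tax: taxable = R$8,588.00 − 3×R$440.00 = R$7,268.00
  R$384.80 + 9.77% × (R$7,268.00 − R$6,000.00) = R$384.80 + 9.77% × R$1,268.00 = R$508.68
Training Fund Levy: cap R$182,444.00 − YTD R$176,006.00 = R$6,438.00 subject; 2.51% × R$6,438.00 = R$161.59
Pension Levy: 2.3% × R$8,588.00 = R$197.52
Solidarity Surcharge: 1.3% × R$8,588.00 = R$111.64
Total: R$508.68 + R$161.59 + R$197.52 + R$111.64 = R$979.43

R$979.43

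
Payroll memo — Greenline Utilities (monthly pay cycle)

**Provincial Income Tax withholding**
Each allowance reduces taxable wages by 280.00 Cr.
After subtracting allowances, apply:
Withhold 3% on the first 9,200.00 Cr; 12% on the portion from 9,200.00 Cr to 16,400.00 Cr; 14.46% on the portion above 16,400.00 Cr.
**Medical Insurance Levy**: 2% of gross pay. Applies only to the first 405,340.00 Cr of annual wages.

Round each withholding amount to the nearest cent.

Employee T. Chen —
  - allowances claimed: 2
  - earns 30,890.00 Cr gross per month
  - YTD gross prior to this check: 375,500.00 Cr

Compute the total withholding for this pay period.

Provincial Income Tax: taxable = 30,890.00 Cr − 2×280.00 Cr = 30,330.00 Cr
  1,140.00 Cr + 14.46% × (30,330.00 Cr − 16,400.00 Cr) = 1,140.00 Cr + 14.46% × 13,930.00 Cr = 3,154.28 Cr
Medical Insurance Levy: cap 405,340.00 Cr − YTD 375,500.00 Cr = 29,840.00 Cr subject; 2% × 29,840.00 Cr = 596.80 Cr
Total: 3,154.28 Cr + 596.80 Cr = 3,751.08 Cr

3,751.08 Cr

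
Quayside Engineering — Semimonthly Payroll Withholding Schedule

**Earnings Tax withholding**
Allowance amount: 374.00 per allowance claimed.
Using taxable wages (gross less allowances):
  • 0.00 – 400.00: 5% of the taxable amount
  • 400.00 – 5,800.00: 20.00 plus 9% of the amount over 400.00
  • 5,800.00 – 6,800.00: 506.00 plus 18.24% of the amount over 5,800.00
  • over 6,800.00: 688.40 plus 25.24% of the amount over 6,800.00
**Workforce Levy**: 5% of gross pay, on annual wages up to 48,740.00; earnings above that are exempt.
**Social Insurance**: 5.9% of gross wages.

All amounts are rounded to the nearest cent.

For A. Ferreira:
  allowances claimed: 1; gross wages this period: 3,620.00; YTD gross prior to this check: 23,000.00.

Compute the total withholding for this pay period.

670.72

Earnings Tax: taxable = 3,620.00 − 1×374.00 = 3,246.00
  20.00 + 9% × (3,246.00 − 400.00) = 20.00 + 9% × 2,846.00 = 276.14
Workforce Levy: 5% × 3,620.00 = 181.00
Social Insurance: 5.9% × 3,620.00 = 213.58
Total: 276.14 + 181.00 + 213.58 = 670.72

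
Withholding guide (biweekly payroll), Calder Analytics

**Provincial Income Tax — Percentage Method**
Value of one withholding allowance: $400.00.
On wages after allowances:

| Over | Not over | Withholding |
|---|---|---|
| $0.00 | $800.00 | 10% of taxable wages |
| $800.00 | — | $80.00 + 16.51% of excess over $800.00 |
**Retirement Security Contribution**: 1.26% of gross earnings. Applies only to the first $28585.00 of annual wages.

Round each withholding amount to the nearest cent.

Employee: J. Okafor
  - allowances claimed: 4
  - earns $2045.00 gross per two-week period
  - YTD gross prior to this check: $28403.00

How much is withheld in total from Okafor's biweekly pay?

$46.79

Provincial Income Tax: taxable = $2045.00 − 4×$400.00 = $445.00
  10% × $445.00 = $44.50
Retirement Security Contribution: cap $28585.00 − YTD $28403.00 = $182.00 subject; 1.26% × $182.00 = $2.29
Total: $44.50 + $2.29 = $46.79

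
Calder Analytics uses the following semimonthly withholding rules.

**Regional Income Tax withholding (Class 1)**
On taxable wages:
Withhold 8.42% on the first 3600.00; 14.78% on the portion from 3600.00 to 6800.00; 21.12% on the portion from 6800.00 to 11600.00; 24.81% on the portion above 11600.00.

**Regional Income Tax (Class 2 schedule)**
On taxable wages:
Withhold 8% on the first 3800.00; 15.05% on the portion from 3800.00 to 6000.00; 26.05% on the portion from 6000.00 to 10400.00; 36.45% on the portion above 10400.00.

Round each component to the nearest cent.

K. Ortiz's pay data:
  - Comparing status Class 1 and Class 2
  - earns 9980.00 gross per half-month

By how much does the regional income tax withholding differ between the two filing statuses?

224.19

Regional Income Tax (Class 1): taxable = 9980.00
  776.08 + 21.12% × (9980.00 − 6800.00) = 776.08 + 21.12% × 3180.00 = 1447.70
Regional Income Tax (Class 2): taxable = 9980.00
  635.10 + 26.05% × (9980.00 − 6000.00) = 635.10 + 26.05% × 3980.00 = 1671.89
Difference: |1447.70 − 1671.89| = 224.19 (higher under Class 2)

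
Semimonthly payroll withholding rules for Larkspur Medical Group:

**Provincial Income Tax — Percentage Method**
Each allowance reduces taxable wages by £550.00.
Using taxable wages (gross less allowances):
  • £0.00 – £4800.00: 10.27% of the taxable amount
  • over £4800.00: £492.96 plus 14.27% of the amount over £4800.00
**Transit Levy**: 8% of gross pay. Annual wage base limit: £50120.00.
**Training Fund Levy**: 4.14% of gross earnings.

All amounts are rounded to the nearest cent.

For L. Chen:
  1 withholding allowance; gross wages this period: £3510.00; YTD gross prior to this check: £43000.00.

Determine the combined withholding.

£730.10

Provincial Income Tax: taxable = £3510.00 − 1×£550.00 = £2960.00
  10.27% × £2960.00 = £303.99
Transit Levy: 8% × £3510.00 = £280.80
Training Fund Levy: 4.14% × £3510.00 = £145.31
Total: £303.99 + £280.80 + £145.31 = £730.10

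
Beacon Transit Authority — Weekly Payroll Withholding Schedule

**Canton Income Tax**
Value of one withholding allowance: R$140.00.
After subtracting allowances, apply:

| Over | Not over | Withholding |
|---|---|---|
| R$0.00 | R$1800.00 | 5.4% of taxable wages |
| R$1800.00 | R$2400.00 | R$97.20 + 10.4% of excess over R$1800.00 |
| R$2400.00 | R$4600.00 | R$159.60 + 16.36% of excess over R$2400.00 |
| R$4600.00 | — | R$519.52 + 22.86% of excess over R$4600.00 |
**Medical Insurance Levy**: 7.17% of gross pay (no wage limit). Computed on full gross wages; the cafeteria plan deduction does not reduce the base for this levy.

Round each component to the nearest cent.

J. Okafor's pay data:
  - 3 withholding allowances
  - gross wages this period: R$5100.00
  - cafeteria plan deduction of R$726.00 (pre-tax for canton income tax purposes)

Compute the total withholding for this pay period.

Canton Income Tax: taxable = R$5100.00 − R$726.00 − 3×R$140.00 = R$3954.00
  R$159.60 + 16.36% × (R$3954.00 − R$2400.00) = R$159.60 + 16.36% × R$1554.00 = R$413.83
Medical Insurance Levy: 7.17% × R$5100.00 = R$365.67
Total: R$413.83 + R$365.67 = R$779.50

R$779.50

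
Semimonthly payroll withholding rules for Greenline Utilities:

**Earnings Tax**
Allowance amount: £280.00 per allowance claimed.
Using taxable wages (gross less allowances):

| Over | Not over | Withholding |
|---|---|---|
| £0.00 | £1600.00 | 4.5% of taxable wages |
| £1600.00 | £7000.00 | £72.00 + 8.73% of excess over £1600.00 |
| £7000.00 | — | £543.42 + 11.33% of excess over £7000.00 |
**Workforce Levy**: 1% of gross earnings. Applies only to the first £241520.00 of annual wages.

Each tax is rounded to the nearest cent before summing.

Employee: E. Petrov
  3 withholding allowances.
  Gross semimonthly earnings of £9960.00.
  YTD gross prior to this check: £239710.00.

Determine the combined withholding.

£801.72

Earnings Tax: taxable = £9960.00 − 3×£280.00 = £9120.00
  £543.42 + 11.33% × (£9120.00 − £7000.00) = £543.42 + 11.33% × £2120.00 = £783.62
Workforce Levy: cap £241520.00 − YTD £239710.00 = £1810.00 subject; 1% × £1810.00 = £18.10
Total: £783.62 + £18.10 = £801.72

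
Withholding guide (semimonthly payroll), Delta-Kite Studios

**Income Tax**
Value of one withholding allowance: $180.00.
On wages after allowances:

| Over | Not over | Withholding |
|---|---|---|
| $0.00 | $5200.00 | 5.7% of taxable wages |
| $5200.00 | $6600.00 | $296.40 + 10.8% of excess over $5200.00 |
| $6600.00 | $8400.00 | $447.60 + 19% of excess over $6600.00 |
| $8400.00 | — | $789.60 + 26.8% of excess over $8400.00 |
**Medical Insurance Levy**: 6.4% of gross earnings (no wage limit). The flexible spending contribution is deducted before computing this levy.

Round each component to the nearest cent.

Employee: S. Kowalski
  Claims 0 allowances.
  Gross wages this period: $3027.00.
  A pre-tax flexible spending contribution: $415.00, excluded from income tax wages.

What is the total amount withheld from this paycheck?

$316.05

Income Tax: taxable = $3027.00 − $415.00 = $2612.00
  5.7% × $2612.00 = $148.88
Medical Insurance Levy: 6.4% × $2612.00 = $167.17
Total: $148.88 + $167.17 = $316.05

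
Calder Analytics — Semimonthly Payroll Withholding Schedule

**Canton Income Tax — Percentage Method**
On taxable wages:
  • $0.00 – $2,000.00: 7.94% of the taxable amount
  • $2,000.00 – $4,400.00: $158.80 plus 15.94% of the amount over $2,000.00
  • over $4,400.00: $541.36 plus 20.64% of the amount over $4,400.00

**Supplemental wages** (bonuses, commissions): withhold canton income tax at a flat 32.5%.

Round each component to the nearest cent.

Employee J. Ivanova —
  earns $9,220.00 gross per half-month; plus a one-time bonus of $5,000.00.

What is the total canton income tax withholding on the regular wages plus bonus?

$3,161.21

Canton Income Tax: taxable = $9,220.00
  $541.36 + 20.64% × ($9,220.00 − $4,400.00) = $541.36 + 20.64% × $4,820.00 = $1,536.21
Supplemental (32.5% flat on bonus): 32.5% × $5,000.00 = $1,625.00
Total canton income tax: $1,536.21 + $1,625.00 = $3,161.21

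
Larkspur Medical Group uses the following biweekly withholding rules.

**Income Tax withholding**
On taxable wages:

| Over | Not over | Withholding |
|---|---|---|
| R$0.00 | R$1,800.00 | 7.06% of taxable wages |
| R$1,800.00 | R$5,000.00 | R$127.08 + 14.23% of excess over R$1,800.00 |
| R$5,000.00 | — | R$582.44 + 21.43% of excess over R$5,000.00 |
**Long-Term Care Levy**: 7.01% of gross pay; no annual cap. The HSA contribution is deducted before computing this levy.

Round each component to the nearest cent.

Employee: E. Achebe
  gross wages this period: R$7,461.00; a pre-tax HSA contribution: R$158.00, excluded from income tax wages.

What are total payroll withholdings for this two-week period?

R$1,587.91

Income Tax: taxable = R$7,461.00 − R$158.00 = R$7,303.00
  R$582.44 + 21.43% × (R$7,303.00 − R$5,000.00) = R$582.44 + 21.43% × R$2,303.00 = R$1,075.97
Long-Term Care Levy: 7.01% × R$7,303.00 = R$511.94
Total: R$1,075.97 + R$511.94 = R$1,587.91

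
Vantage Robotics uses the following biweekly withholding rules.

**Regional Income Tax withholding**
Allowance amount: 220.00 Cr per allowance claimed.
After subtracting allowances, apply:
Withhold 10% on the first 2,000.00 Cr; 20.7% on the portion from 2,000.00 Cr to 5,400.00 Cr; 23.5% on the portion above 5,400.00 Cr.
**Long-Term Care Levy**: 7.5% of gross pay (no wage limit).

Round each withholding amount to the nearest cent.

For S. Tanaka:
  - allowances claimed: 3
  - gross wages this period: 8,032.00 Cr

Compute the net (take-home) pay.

Regional Income Tax: taxable = 8,032.00 Cr − 3×220.00 Cr = 7,372.00 Cr
  903.80 Cr + 23.5% × (7,372.00 Cr − 5,400.00 Cr) = 903.80 Cr + 23.5% × 1,972.00 Cr = 1,367.22 Cr
Long-Term Care Levy: 7.5% × 8,032.00 Cr = 602.40 Cr
Total withheld: 1,367.22 Cr + 602.40 Cr = 1,969.62 Cr
Net pay: 8,032.00 Cr − 1,969.62 Cr = 6,062.38 Cr

6,062.38 Cr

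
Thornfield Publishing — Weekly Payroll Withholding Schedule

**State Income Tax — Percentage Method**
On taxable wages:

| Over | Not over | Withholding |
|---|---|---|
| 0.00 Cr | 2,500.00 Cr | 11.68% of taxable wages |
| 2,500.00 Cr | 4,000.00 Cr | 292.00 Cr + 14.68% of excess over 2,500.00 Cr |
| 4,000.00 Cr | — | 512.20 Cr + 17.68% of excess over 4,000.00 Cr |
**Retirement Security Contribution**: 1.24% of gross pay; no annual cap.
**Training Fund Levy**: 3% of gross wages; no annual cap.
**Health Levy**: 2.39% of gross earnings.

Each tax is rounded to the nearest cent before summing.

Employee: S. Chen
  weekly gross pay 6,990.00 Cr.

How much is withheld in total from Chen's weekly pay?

1,504.27 Cr

State Income Tax: taxable = 6,990.00 Cr
  512.20 Cr + 17.68% × (6,990.00 Cr − 4,000.00 Cr) = 512.20 Cr + 17.68% × 2,990.00 Cr = 1,040.83 Cr
Retirement Security Contribution: 1.24% × 6,990.00 Cr = 86.68 Cr
Training Fund Levy: 3% × 6,990.00 Cr = 209.70 Cr
Health Levy: 2.39% × 6,990.00 Cr = 167.06 Cr
Total: 1,040.83 Cr + 86.68 Cr + 209.70 Cr + 167.06 Cr = 1,504.27 Cr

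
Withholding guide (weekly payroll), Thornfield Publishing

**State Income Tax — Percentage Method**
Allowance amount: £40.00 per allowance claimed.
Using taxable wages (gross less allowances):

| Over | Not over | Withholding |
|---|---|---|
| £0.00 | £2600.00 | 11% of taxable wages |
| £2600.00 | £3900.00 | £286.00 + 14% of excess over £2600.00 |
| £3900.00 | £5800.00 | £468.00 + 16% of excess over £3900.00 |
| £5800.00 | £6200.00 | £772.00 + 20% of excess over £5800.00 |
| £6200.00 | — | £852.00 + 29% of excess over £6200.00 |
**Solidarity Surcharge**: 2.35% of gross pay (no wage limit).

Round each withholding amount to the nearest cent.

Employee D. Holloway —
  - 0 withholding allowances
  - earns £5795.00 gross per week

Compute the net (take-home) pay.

£4887.62

State Income Tax: taxable = £5795.00
  £468.00 + 16% × (£5795.00 − £3900.00) = £468.00 + 16% × £1895.00 = £771.20
Solidarity Surcharge: 2.35% × £5795.00 = £136.18
Total withheld: £771.20 + £136.18 = £907.38
Net pay: £5795.00 − £907.38 = £4887.62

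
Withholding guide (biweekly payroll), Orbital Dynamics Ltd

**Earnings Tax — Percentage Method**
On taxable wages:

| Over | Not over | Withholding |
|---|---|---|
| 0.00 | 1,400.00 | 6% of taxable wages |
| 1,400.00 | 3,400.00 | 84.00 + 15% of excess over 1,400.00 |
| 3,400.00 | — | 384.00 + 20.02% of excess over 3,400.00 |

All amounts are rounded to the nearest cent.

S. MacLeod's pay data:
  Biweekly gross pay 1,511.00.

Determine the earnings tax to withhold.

100.65

Earnings Tax: taxable = 1,511.00
  84.00 + 15% × (1,511.00 − 1,400.00) = 84.00 + 15% × 111.00 = 100.65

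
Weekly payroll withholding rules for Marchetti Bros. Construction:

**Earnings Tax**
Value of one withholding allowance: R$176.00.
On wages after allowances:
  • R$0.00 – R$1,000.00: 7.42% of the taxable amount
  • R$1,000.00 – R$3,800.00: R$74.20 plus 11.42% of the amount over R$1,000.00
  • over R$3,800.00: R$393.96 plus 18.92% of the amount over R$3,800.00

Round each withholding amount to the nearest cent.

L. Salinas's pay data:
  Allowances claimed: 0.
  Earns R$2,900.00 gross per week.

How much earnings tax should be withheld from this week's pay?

Earnings Tax: taxable = R$2,900.00
  R$74.20 + 11.42% × (R$2,900.00 − R$1,000.00) = R$74.20 + 11.42% × R$1,900.00 = R$291.18

R$291.18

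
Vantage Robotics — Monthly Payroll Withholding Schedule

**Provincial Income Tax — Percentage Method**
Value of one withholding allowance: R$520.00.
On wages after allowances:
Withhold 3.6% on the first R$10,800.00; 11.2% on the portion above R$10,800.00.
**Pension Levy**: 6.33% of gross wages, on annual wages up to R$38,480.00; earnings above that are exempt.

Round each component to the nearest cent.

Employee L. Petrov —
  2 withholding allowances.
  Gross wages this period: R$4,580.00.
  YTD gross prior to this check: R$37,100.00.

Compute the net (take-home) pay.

R$4,365.21

Provincial Income Tax: taxable = R$4,580.00 − 2×R$520.00 = R$3,540.00
  3.6% × R$3,540.00 = R$127.44
Pension Levy: cap R$38,480.00 − YTD R$37,100.00 = R$1,380.00 subject; 6.33% × R$1,380.00 = R$87.35
Total withheld: R$127.44 + R$87.35 = R$214.79
Net pay: R$4,580.00 − R$214.79 = R$4,365.21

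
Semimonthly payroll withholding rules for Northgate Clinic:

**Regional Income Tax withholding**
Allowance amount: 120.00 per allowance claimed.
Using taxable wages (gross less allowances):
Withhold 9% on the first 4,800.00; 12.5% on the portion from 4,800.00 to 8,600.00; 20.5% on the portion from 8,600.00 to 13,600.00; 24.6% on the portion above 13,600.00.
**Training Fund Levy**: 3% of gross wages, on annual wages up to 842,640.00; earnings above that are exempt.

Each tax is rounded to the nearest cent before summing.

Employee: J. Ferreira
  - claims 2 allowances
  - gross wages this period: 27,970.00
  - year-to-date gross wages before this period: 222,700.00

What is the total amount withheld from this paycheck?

Regional Income Tax: taxable = 27,970.00 − 2×120.00 = 27,730.00
  1,932.00 + 24.6% × (27,730.00 − 13,600.00) = 1,932.00 + 24.6% × 14,130.00 = 5,407.98
Training Fund Levy: 3% × 27,970.00 = 839.10
Total: 5,407.98 + 839.10 = 6,247.08

6,247.08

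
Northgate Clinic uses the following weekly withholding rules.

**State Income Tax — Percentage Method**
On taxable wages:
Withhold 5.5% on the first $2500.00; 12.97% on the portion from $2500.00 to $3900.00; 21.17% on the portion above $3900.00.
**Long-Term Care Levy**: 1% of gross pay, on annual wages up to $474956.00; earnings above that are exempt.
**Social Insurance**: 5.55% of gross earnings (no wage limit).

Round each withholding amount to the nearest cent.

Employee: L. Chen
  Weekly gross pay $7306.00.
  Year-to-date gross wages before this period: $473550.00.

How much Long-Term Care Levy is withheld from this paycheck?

$14.06

Long-Term Care Levy: cap $474956.00 − YTD $473550.00 = $1406.00 subject; 1% × $1406.00 = $14.06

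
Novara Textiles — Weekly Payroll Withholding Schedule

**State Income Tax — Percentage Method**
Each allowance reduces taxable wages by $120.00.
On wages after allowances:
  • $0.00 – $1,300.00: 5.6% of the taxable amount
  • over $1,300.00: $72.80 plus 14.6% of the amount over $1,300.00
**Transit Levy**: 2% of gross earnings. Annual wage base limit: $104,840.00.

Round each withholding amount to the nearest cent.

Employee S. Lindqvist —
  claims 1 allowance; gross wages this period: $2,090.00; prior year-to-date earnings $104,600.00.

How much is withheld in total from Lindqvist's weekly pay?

State Income Tax: taxable = $2,090.00 − 1×$120.00 = $1,970.00
  $72.80 + 14.6% × ($1,970.00 − $1,300.00) = $72.80 + 14.6% × $670.00 = $170.62
Transit Levy: cap $104,840.00 − YTD $104,600.00 = $240.00 subject; 2% × $240.00 = $4.80
Total: $170.62 + $4.80 = $175.42

$175.42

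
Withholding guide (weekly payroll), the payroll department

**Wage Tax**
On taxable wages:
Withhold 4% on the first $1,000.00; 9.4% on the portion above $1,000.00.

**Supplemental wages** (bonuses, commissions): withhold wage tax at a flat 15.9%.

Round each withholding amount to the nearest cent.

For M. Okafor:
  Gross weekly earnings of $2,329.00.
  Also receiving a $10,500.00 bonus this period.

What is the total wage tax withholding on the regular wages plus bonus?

Wage Tax: taxable = $2,329.00
  $40.00 + 9.4% × ($2,329.00 − $1,000.00) = $40.00 + 9.4% × $1,329.00 = $164.93
Supplemental (15.9% flat on bonus): 15.9% × $10,500.00 = $1,669.50
Total wage tax: $164.93 + $1,669.50 = $1,834.43

$1,834.43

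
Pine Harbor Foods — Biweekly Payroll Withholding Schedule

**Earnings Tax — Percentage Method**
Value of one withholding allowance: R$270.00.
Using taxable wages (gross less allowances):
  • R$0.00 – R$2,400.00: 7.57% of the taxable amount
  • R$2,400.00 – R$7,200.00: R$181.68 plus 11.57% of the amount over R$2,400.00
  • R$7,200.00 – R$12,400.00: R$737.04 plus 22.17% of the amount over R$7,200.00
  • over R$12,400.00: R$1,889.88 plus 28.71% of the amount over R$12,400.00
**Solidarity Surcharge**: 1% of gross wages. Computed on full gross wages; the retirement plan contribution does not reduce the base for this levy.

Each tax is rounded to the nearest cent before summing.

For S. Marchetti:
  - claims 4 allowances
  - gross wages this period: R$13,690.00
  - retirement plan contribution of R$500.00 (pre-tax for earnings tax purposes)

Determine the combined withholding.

Earnings Tax: taxable = R$13,690.00 − R$500.00 − 4×R$270.00 = R$12,110.00
  R$737.04 + 22.17% × (R$12,110.00 − R$7,200.00) = R$737.04 + 22.17% × R$4,910.00 = R$1,825.59
Solidarity Surcharge: 1% × R$13,690.00 = R$136.90
Total: R$1,825.59 + R$136.90 = R$1,962.49

R$1,962.49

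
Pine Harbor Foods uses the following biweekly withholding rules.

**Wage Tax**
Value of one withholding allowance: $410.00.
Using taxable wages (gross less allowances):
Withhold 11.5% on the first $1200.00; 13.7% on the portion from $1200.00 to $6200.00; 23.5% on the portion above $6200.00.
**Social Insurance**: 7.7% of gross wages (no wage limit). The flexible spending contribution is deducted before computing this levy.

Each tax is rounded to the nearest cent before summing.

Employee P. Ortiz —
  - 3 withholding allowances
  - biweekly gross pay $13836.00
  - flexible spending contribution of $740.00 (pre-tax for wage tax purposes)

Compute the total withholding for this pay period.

Wage Tax: taxable = $13836.00 − $740.00 − 3×$410.00 = $11866.00
  $823.00 + 23.5% × ($11866.00 − $6200.00) = $823.00 + 23.5% × $5666.00 = $2154.51
Social Insurance: 7.7% × $13096.00 = $1008.39
Total: $2154.51 + $1008.39 = $3162.90

$3162.90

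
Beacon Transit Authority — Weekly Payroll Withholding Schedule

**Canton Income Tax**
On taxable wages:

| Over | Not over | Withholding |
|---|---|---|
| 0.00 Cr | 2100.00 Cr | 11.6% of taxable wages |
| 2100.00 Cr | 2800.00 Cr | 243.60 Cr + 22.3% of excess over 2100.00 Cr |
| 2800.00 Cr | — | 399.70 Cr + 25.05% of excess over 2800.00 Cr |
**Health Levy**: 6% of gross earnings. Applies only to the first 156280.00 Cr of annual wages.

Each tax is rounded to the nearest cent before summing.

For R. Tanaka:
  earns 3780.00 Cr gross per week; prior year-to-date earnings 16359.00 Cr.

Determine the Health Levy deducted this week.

Health Levy: 6% × 3780.00 Cr = 226.80 Cr

226.80 Cr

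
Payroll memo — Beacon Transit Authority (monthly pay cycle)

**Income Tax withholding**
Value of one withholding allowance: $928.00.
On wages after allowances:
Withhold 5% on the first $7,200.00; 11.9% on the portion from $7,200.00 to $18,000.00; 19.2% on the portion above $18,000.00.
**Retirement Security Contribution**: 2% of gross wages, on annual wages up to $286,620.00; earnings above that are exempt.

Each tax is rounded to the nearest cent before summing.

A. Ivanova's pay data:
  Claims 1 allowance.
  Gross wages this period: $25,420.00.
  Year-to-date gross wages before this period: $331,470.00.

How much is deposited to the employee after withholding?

$22,528.34

Income Tax: taxable = $25,420.00 − 1×$928.00 = $24,492.00
  $1,645.20 + 19.2% × ($24,492.00 − $18,000.00) = $1,645.20 + 19.2% × $6,492.00 = $2,891.66
Retirement Security Contribution: YTD $331,470.00 ≥ cap $286,620.00 → $0.00
Total withheld: $2,891.66 + $0.00 = $2,891.66
Net pay: $25,420.00 − $2,891.66 = $22,528.34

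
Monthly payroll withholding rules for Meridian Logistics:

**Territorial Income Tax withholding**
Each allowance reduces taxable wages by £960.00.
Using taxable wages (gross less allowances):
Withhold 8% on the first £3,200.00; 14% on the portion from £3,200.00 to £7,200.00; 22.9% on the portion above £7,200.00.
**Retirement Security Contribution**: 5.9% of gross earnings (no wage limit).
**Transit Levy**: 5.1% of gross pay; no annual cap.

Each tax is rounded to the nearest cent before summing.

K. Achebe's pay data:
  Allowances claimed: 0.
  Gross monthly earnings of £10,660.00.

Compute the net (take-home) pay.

Territorial Income Tax: taxable = £10,660.00
  £816.00 + 22.9% × (£10,660.00 − £7,200.00) = £816.00 + 22.9% × £3,460.00 = £1,608.34
Retirement Security Contribution: 5.9% × £10,660.00 = £628.94
Transit Levy: 5.1% × £10,660.00 = £543.66
Total withheld: £1,608.34 + £628.94 + £543.66 = £2,780.94
Net pay: £10,660.00 − £2,780.94 = £7,879.06

£7,879.06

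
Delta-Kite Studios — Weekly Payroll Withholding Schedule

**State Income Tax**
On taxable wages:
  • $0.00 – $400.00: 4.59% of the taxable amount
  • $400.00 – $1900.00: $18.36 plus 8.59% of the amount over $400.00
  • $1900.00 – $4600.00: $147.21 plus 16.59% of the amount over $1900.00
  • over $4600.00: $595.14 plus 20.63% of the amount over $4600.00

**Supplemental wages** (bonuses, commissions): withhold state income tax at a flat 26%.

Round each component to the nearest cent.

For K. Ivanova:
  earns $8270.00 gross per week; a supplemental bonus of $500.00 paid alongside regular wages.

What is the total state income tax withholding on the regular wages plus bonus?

$1482.26

State Income Tax: taxable = $8270.00
  $595.14 + 20.63% × ($8270.00 − $4600.00) = $595.14 + 20.63% × $3670.00 = $1352.26
Supplemental (26% flat on bonus): 26% × $500.00 = $130.00
Total state income tax: $1352.26 + $130.00 = $1482.26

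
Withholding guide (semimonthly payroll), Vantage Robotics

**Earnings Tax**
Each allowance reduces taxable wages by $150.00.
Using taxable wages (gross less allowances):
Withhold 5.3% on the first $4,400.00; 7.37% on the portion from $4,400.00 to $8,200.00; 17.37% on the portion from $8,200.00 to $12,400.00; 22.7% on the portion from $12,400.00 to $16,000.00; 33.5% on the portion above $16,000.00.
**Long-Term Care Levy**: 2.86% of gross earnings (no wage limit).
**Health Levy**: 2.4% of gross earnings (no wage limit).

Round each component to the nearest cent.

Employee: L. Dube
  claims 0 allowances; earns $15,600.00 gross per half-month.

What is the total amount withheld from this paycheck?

$2,789.76

Earnings Tax: taxable = $15,600.00
  $1,242.80 + 22.7% × ($15,600.00 − $12,400.00) = $1,242.80 + 22.7% × $3,200.00 = $1,969.20
Long-Term Care Levy: 2.86% × $15,600.00 = $446.16
Health Levy: 2.4% × $15,600.00 = $374.40
Total: $1,969.20 + $446.16 + $374.40 = $2,789.76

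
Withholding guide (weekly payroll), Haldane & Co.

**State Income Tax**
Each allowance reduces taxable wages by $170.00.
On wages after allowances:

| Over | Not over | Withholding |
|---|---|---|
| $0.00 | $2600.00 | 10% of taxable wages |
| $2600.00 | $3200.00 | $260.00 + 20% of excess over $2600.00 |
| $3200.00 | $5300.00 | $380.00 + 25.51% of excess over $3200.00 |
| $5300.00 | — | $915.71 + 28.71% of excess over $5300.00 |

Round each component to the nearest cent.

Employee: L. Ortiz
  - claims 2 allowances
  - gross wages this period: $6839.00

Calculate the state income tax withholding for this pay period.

$1259.94

State Income Tax: taxable = $6839.00 − 2×$170.00 = $6499.00
  $915.71 + 28.71% × ($6499.00 − $5300.00) = $915.71 + 28.71% × $1199.00 = $1259.94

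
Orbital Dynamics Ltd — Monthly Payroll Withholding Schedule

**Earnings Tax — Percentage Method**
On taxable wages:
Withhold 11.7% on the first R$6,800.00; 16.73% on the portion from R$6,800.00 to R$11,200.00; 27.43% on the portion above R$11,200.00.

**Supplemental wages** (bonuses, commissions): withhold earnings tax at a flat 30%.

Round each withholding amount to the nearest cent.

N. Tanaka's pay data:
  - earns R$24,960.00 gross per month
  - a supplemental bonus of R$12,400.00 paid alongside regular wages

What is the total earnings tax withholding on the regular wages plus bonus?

R$9,026.09

Earnings Tax: taxable = R$24,960.00
  R$1,531.72 + 27.43% × (R$24,960.00 − R$11,200.00) = R$1,531.72 + 27.43% × R$13,760.00 = R$5,306.09
Supplemental (30% flat on bonus): 30% × R$12,400.00 = R$3,720.00
Total earnings tax: R$5,306.09 + R$3,720.00 = R$9,026.09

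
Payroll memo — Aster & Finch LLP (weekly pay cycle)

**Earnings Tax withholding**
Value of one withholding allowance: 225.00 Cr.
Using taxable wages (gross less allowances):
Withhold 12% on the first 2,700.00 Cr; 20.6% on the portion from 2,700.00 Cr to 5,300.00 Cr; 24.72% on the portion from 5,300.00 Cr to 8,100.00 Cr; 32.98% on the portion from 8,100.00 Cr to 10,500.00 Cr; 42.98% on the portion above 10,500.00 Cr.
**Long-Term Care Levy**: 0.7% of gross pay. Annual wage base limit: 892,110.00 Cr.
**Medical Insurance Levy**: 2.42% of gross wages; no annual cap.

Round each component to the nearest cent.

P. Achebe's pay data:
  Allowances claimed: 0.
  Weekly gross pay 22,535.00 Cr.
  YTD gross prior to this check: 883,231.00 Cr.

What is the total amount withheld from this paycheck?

Earnings Tax: taxable = 22,535.00 Cr
  2,343.28 Cr + 42.98% × (22,535.00 Cr − 10,500.00 Cr) = 2,343.28 Cr + 42.98% × 12,035.00 Cr = 7,515.92 Cr
Long-Term Care Levy: cap 892,110.00 Cr − YTD 883,231.00 Cr = 8,879.00 Cr subject; 0.7% × 8,879.00 Cr = 62.15 Cr
Medical Insurance Levy: 2.42% × 22,535.00 Cr = 545.35 Cr
Total: 7,515.92 Cr + 62.15 Cr + 545.35 Cr = 8,123.42 Cr

8,123.42 Cr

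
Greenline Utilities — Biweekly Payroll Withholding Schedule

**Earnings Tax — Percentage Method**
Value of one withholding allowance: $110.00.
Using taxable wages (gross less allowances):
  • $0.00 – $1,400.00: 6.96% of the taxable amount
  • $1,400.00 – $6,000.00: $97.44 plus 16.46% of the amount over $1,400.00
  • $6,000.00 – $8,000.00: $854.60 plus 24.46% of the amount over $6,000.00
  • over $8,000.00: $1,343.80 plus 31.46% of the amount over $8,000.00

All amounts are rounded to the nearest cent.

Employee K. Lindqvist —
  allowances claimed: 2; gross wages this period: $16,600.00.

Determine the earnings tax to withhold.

$3,980.15

Earnings Tax: taxable = $16,600.00 − 2×$110.00 = $16,380.00
  $1,343.80 + 31.46% × ($16,380.00 − $8,000.00) = $1,343.80 + 31.46% × $8,380.00 = $3,980.15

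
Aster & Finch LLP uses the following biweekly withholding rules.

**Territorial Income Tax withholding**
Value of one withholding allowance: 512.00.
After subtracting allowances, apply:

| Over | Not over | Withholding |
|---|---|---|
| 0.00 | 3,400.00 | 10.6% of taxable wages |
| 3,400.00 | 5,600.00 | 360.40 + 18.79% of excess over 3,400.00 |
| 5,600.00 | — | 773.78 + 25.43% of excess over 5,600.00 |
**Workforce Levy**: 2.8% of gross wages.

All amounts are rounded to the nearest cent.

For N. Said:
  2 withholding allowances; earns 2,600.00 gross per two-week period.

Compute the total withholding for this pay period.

239.86

Territorial Income Tax: taxable = 2,600.00 − 2×512.00 = 1,576.00
  10.6% × 1,576.00 = 167.06
Workforce Levy: 2.8% × 2,600.00 = 72.80
Total: 167.06 + 72.80 = 239.86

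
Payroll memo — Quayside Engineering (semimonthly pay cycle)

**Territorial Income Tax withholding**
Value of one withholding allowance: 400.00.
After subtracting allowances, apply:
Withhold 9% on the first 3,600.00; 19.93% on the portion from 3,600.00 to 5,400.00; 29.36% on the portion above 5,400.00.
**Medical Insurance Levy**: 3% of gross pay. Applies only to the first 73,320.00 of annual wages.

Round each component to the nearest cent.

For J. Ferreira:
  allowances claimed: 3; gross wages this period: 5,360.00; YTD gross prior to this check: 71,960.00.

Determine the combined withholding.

Territorial Income Tax: taxable = 5,360.00 − 3×400.00 = 4,160.00
  324.00 + 19.93% × (4,160.00 − 3,600.00) = 324.00 + 19.93% × 560.00 = 435.61
Medical Insurance Levy: cap 73,320.00 − YTD 71,960.00 = 1,360.00 subject; 3% × 1,360.00 = 40.80
Total: 435.61 + 40.80 = 476.41

476.41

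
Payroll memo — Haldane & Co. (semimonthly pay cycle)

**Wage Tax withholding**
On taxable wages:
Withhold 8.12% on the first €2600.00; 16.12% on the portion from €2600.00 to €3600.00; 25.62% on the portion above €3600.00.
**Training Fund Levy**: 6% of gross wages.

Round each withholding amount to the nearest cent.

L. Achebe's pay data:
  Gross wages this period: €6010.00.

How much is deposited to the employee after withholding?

€4659.64

Wage Tax: taxable = €6010.00
  €372.32 + 25.62% × (€6010.00 − €3600.00) = €372.32 + 25.62% × €2410.00 = €989.76
Training Fund Levy: 6% × €6010.00 = €360.60
Total withheld: €989.76 + €360.60 = €1350.36
Net pay: €6010.00 − €1350.36 = €4659.64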